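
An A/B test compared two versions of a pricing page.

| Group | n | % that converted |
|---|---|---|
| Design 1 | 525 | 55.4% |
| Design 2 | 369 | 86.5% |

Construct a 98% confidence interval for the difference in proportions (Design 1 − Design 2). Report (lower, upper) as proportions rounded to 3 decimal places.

The two standard errors are √(0.5540×0.4460/525) = 0.02169 and √(0.8650×0.1350/369) = 0.01779.
Because the samples are independent, SE_diff = √(0.02169² + 0.01779²) = 0.02805.
Using z* = 2.326 for 98%, ME = 2.326 × 0.02805 = 0.06524.
p̂₁ − p̂₂ = -0.3110; interval -0.3110 ± 0.06524 gives (-0.376, -0.246).

(-0.376, -0.246)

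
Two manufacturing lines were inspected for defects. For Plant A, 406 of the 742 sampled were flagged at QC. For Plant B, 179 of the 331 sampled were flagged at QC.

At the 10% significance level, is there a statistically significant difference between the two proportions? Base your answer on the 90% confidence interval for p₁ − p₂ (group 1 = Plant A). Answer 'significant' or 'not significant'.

Sample proportions: 406/742 = 0.5472, 179/331 = 0.5408.
Each SE is √(p̂(1−p̂)/n): √(0.5472·0.4528/742) = 0.01827 and √(0.5408·0.4592/331) = 0.02739.
SE(p̂₁ − p̂₂) = √(SE₁² + SE₂²) = √(0.0003337929 + 0.0007502121) = 0.03292, since the two samples are independent.
At 90% confidence z* = 1.645; margin = 1.645 × 0.03292 = 0.05415.
The difference is 0.5472 − 0.5408 = 0.0064, so the interval is 0.0064 ± 0.05415 = (-0.04775, 0.06055).
The interval (-0.04775, 0.06055) contains 0, so the difference is not significant.

not significant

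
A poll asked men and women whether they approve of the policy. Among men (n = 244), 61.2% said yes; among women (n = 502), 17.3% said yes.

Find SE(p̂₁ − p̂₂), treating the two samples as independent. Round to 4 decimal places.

SE₁ = √(p̂₁(1−p̂₁)/n₁) = √(0.6120·0.3880/244) = 0.03120; SE₂ = √(0.1730·0.8270/502) = 0.01688.
Independent samples: SE of the difference = √(SE₁² + SE₂²) = √(0.00097344 + 0.0002849344) = 0.03547.

0.0355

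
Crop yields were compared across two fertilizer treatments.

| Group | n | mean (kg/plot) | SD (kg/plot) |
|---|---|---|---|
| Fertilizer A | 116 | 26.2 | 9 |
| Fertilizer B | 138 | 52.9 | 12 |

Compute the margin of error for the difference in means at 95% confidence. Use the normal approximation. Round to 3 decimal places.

2.587

Standard errors of each mean: 9/√116 = 0.8356 and 12/√138 = 1.0215.
SE(x̄₁ − x̄₂) = √(0.8356² + 1.0215²) = 1.3197 for independent samples with unequal variances.
With z* = 1.960, the margin is 1.960 × 1.3197 = 2.5866.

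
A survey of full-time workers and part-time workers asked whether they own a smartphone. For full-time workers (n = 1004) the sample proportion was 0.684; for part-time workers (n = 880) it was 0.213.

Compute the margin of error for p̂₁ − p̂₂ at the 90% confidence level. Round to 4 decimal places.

0.0331

SE₁ = √(p̂₁(1−p̂₁)/n₁) = √(0.6840·0.3160/1004) = 0.01467; SE₂ = √(0.2130·0.7870/880) = 0.01380.
Independent samples: SE of the difference = √(SE₁² + SE₂²) = √(0.0002152089 + 0.00019044) = 0.02014.
z* for 90% confidence is 1.645, so the margin of error is 1.645 × 0.02014 = 0.03313.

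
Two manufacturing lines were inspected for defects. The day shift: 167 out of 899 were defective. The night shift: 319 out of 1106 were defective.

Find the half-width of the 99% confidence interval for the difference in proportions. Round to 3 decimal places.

p̂₁ = 167/899 = 0.1858 and p̂₂ = 319/1106 = 0.2884.
SE₁ = √(p̂₁(1−p̂₁)/n₁) = √(0.1858·0.8142/899) = 0.01297; SE₂ = √(0.2884·0.7116/1106) = 0.01362.
Independent samples: SE of the difference = √(SE₁² + SE₂²) = √(0.0001682209 + 0.0001855044) = 0.01881.
z* for 99% confidence is 2.576, so the margin of error is 2.576 × 0.01881 = 0.04845.

0.048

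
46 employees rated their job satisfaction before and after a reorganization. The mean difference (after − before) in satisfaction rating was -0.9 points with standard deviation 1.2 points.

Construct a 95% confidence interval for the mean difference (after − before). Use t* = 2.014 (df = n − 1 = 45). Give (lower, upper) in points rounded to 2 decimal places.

Paired design: SE = s_d/√n = 1.2/√46 = 0.1769.
t* = 2.014; margin of error = 2.014 × 0.1769 = 0.3563.
-0.9 ± 0.3563 → (-1.26, -0.54).

(-1.26, -0.54)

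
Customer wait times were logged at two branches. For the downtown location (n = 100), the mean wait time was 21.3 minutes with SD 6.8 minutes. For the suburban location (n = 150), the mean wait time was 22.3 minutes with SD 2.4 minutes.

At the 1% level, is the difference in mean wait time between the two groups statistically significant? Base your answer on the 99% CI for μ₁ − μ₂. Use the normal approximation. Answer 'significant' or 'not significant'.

SE₁ = s₁/√n₁ = 6.8/√100 = 0.6800; SE₂ = 2.4/√150 = 0.1960.
Independent samples, unequal variances: SE_diff = √(SE₁² + SE₂²) = √(0.4624 + 0.038416) = 0.7077.
z* = 2.576, so margin of error = 2.576 × 0.7077 = 1.8230.
Difference in means = 21.3 − 22.3 = -1.0000.
-1.0000 ± 1.8230 → (-2.8230, 0.8230).
The interval (-2.8230, 0.8230) contains 0, so the difference is not significant.

not significant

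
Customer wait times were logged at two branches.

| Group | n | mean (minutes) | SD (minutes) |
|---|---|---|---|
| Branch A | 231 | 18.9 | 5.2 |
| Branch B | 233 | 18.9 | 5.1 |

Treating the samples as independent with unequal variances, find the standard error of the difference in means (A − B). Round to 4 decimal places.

Per-group SEs: s₁/√n₁ = 5.2/√231 = 0.3421, s₂/√n₂ = 5.1/√233 = 0.3341.
Unpooled SE of the difference: √(0.11703241 + 0.11162281) = 0.4782.

0.4782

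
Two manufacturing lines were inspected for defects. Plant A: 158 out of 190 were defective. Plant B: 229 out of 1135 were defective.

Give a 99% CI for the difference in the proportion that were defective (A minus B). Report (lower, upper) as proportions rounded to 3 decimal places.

(0.553, 0.706)

First, p̂₁ = 158/190 = 0.8316; p̂₂ = 229/1135 = 0.2018.
The two standard errors are √(0.8316×0.1684/190) = 0.02715 and √(0.2018×0.7982/1135) = 0.01191.
Because the samples are independent, SE_diff = √(0.02715² + 0.01191²) = 0.02965.
Using z* = 2.576 for 99%, ME = 2.576 × 0.02965 = 0.07638.
p̂₁ − p̂₂ = 0.6298; interval 0.6298 ± 0.07638 gives (0.553, 0.706).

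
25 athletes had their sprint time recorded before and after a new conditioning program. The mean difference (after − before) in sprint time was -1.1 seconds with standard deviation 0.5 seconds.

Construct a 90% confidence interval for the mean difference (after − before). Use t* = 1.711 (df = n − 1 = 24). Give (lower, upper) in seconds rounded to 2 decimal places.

(-1.27, -0.93)

Paired design: SE = s_d/√n = 0.5/√25 = 0.1000.
t* = 1.711; margin of error = 1.711 × 0.1000 = 0.1711.
-1.1 ± 0.1711 → (-1.27, -0.93).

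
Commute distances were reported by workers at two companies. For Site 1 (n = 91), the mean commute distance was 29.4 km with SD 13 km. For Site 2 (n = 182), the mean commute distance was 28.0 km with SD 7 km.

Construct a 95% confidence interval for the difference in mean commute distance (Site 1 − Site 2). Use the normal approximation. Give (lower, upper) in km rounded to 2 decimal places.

(-1.46, 4.26)

SE₁ = s₁/√n₁ = 13/√91 = 1.3628; SE₂ = 7/√182 = 0.5189.
Independent samples, unequal variances: SE_diff = √(SE₁² + SE₂²) = √(1.85722384 + 0.26925721) = 1.4582.
z* = 1.960, so margin of error = 1.960 × 1.4582 = 2.8581.
Difference in means = 29.4 − 28.0 = 1.4000.
1.4000 ± 2.8581 → (-1.46, 4.26).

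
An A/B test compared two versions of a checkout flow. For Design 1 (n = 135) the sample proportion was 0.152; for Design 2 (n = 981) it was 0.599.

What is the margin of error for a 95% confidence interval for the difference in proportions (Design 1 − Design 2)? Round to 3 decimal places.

0.068

Each SE is √(p̂(1−p̂)/n): √(0.1520·0.8480/135) = 0.03090 and √(0.5990·0.4010/981) = 0.01565.
SE(p̂₁ − p̂₂) = √(SE₁² + SE₂²) = √(0.00095481 + 0.0002449225) = 0.03464, since the two samples are independent.
At 95% confidence z* = 1.960; margin = 1.960 × 0.03464 = 0.06789.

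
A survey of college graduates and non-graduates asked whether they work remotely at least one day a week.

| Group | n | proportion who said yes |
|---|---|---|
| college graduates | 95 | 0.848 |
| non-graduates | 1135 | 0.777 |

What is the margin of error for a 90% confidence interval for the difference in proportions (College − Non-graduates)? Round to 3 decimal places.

0.064

The two standard errors are √(0.8480×0.1520/95) = 0.03683 and √(0.7770×0.2230/1135) = 0.01236.
Because the samples are independent, SE_diff = √(0.03683² + 0.01236²) = 0.03885.
Using z* = 1.645 for 90%, ME = 1.645 × 0.03885 = 0.06391.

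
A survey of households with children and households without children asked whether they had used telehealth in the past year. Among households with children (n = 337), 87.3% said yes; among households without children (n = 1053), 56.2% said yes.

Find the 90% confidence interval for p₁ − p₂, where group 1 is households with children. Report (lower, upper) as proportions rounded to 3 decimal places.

The two standard errors are √(0.8730×0.1270/337) = 0.01814 and √(0.5620×0.4380/1053) = 0.01529.
Because the samples are independent, SE_diff = √(0.01814² + 0.01529²) = 0.02372.
Using z* = 1.645 for 90%, ME = 1.645 × 0.02372 = 0.03902.
p̂₁ − p̂₂ = 0.3110; interval 0.3110 ± 0.03902 gives (0.272, 0.350).

(0.272, 0.350)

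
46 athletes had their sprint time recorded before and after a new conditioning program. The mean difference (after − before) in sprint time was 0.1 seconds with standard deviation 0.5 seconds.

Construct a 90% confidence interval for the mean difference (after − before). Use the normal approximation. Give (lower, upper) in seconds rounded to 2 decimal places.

(-0.02, 0.22)

Paired design: SE = s_d/√n = 0.5/√46 = 0.0737.
z* = 1.645; margin of error = 1.645 × 0.0737 = 0.1212.
0.1 ± 0.1212 → (-0.02, 0.22).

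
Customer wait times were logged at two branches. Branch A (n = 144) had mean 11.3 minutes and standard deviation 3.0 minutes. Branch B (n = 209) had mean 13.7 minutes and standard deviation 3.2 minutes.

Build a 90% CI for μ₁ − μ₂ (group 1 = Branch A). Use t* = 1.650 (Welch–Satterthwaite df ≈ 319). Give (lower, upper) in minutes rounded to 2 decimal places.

(-2.95, -1.85)

SE₁ = s₁/√n₁ = 3.0/√144 = 0.2500; SE₂ = 3.2/√209 = 0.2213.
Independent samples, unequal variances: SE_diff = √(SE₁² + SE₂²) = √(0.0625 + 0.04897369) = 0.3339.
t* = 1.650, so margin of error = 1.650 × 0.3339 = 0.5509.
Difference in means = 11.3 − 13.7 = -2.4000.
-2.4000 ± 0.5509 → (-2.95, -1.85).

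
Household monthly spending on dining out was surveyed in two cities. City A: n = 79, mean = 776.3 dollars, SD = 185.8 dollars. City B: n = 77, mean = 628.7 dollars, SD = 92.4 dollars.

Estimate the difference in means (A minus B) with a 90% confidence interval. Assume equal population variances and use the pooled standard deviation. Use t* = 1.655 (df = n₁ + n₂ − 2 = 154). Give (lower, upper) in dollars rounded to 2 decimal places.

(108.56, 186.64)

Pooled variance s_p² = [78·185.8² + 76·92.4²] / (79+77−2) = 21698.4265, so s_p = 147.3039.
SE_diff = s_p·√(1/n₁ + 1/n₂) = 147.3039·√(1/79 + 1/77) = 23.5894.
t* = 1.655; margin = 1.655 × 23.5894 = 39.0405.
Difference = 776.3 − 628.7 = 147.6000.
147.6000 ± 39.0405 → (108.56, 186.64).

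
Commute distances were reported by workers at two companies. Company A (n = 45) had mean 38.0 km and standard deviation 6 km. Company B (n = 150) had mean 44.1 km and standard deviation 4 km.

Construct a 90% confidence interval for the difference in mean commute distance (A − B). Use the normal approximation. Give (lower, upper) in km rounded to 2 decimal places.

SE₁ = s₁/√n₁ = 6/√45 = 0.8944; SE₂ = 4/√150 = 0.3266.
Independent samples, unequal variances: SE_diff = √(SE₁² + SE₂²) = √(0.79995136 + 0.10666756) = 0.9522.
z* = 1.645, so margin of error = 1.645 × 0.9522 = 1.5664.
Difference in means = 38.0 − 44.1 = -6.1000.
-6.1000 ± 1.5664 → (-7.67, -4.53).

(-7.67, -4.53)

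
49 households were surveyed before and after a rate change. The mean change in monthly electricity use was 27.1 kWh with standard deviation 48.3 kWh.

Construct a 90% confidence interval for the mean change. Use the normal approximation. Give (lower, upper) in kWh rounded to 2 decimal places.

Paired design: SE = s_d/√n = 48.3/√49 = 6.9000.
z* = 1.645; margin of error = 1.645 × 6.9000 = 11.3505.
27.1 ± 11.3505 → (15.75, 38.45).

(15.75, 38.45)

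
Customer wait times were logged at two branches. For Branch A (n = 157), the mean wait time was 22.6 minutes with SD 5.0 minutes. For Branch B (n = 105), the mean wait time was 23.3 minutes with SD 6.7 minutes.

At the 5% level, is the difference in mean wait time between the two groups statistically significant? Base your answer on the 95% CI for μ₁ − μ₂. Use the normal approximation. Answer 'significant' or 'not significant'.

not significant

Per-group SEs: s₁/√n₁ = 5.0/√157 = 0.3990, s₂/√n₂ = 6.7/√105 = 0.6539.
Unpooled SE of the difference: √(0.159201 + 0.42758521) = 0.7660.
Margin of error = z* · SE = 1.960 × 0.7660 = 1.5014.
x̄₁ − x̄₂ = 22.6 − 23.3 = -0.7000.
CI: -0.7000 ± 1.5014 = (-2.2014, 0.8014).
The interval (-2.2014, 0.8014) contains 0, so the difference is not significant.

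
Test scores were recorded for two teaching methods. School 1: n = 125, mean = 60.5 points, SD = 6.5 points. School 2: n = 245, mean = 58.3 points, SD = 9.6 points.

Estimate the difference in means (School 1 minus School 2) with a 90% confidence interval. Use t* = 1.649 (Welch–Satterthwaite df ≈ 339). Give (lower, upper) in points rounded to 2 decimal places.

(0.81, 3.59)

SE₁ = s₁/√n₁ = 6.5/√125 = 0.5814; SE₂ = 9.6/√245 = 0.6133.
Independent samples, unequal variances: SE_diff = √(SE₁² + SE₂²) = √(0.33802596 + 0.37613689) = 0.8451.
t* = 1.649, so margin of error = 1.649 × 0.8451 = 1.3936.
Difference in means = 60.5 − 58.3 = 2.2000.
2.2000 ± 1.3936 → (0.81, 3.59).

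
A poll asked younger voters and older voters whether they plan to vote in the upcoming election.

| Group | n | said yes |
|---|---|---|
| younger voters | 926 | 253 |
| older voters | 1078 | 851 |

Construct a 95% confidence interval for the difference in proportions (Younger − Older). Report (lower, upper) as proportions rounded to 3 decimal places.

(-0.554, -0.479)

p̂₁ = 253/926 = 0.2732 and p̂₂ = 851/1078 = 0.7894.
SE₁ = √(p̂₁(1−p̂₁)/n₁) = √(0.2732·0.7268/926) = 0.01464; SE₂ = √(0.7894·0.2106/1078) = 0.01242.
Independent samples: SE of the difference = √(SE₁² + SE₂²) = √(0.0002143296 + 0.0001542564) = 0.01920.
z* for 95% confidence is 1.960, so the margin of error is 1.960 × 0.01920 = 0.03763.
Point estimate p̂₁ − p̂₂ = 0.2732 − 0.7894 = -0.5162.
-0.5162 ± 0.03763 → (-0.554, -0.479).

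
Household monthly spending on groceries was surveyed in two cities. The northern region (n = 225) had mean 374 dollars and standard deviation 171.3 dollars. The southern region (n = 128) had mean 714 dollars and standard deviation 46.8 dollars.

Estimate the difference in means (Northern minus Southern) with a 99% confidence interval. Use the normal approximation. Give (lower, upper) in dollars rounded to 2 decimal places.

(-371.29, -308.71)

SE₁ = s₁/√n₁ = 171.3/√225 = 11.4200; SE₂ = 46.8/√128 = 4.1366.
Independent samples, unequal variances: SE_diff = √(SE₁² + SE₂²) = √(130.4164 + 17.11145956) = 12.1461.
z* = 2.576, so margin of error = 2.576 × 12.1461 = 31.2884.
Difference in means = 374 − 714 = -340.0000.
-340.0000 ± 31.2884 → (-371.29, -308.71).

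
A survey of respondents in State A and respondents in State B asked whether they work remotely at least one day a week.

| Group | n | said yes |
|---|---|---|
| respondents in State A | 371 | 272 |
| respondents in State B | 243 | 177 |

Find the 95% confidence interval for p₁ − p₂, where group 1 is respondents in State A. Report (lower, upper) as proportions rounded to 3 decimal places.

First, p̂₁ = 272/371 = 0.7332; p̂₂ = 177/243 = 0.7284.
The two standard errors are √(0.7332×0.2668/371) = 0.02296 and √(0.7284×0.2716/243) = 0.02853.
Because the samples are independent, SE_diff = √(0.02296² + 0.02853²) = 0.03662.
Using z* = 1.960 for 95%, ME = 1.960 × 0.03662 = 0.07178.
p̂₁ − p̂₂ = 0.0048; interval 0.0048 ± 0.07178 gives (-0.067, 0.077).

(-0.067, 0.077)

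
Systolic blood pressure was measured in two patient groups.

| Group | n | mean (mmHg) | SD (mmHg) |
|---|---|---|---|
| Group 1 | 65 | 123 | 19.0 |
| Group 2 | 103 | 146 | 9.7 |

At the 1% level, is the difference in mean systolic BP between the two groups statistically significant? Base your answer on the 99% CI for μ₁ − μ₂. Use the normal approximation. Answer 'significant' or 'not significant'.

significant

SE₁ = s₁/√n₁ = 19.0/√65 = 2.3567; SE₂ = 9.7/√103 = 0.9558.
Independent samples, unequal variances: SE_diff = √(SE₁² + SE₂²) = √(5.55403489 + 0.91355364) = 2.5431.
z* = 2.576, so margin of error = 2.576 × 2.5431 = 6.5510.
Difference in means = 123 − 146 = -23.0000.
-23.0000 ± 6.5510 → (-29.5510, -16.4490).
The interval (-29.5510, -16.4490) does not contain 0, so the difference is significant.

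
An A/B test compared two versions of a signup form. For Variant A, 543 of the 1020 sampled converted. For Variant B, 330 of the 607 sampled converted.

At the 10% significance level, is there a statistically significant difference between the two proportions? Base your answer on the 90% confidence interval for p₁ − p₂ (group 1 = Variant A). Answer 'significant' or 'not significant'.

not significant

First, p̂₁ = 543/1020 = 0.5324; p̂₂ = 330/607 = 0.5437.
The two standard errors are √(0.5324×0.4676/1020) = 0.01562 and √(0.5437×0.4563/607) = 0.02022.
Because the samples are independent, SE_diff = √(0.01562² + 0.02022²) = 0.02555.
Using z* = 1.645 for 90%, ME = 1.645 × 0.02555 = 0.04203.
p̂₁ − p̂₂ = -0.0113; interval -0.0113 ± 0.04203 gives (-0.05333, 0.03073).
The interval (-0.05333, 0.03073) contains 0, so the difference is not significant.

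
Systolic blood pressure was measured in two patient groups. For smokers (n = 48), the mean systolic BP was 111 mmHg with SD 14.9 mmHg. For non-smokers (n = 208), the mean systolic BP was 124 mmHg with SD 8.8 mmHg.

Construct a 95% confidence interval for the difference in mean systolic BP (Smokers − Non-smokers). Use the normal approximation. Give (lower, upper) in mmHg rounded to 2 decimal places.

(-17.38, -8.62)

Per-group SEs: s₁/√n₁ = 14.9/√48 = 2.1506, s₂/√n₂ = 8.8/√208 = 0.6102.
Unpooled SE of the difference: √(4.62508036 + 0.37234404) = 2.2355.
Margin of error = z* · SE = 1.960 × 2.2355 = 4.3816.
x̄₁ − x̄₂ = 111 − 124 = -13.0000.
CI: -13.0000 ± 4.3816 = (-17.38, -8.62).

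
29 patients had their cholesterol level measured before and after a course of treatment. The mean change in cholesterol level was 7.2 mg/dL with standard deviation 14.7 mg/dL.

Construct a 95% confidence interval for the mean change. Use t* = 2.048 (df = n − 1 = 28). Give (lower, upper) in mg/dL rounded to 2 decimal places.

Paired design: SE = s_d/√n = 14.7/√29 = 2.7297.
t* = 2.048; margin of error = 2.048 × 2.7297 = 5.5904.
7.2 ± 5.5904 → (1.61, 12.79).

(1.61, 12.79)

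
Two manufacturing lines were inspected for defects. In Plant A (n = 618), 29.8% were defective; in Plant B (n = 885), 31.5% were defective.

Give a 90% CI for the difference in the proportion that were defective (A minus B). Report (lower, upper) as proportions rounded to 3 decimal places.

Each SE is √(p̂(1−p̂)/n): √(0.2980·0.7020/618) = 0.01840 and √(0.3150·0.6850/885) = 0.01561.
SE(p̂₁ − p̂₂) = √(SE₁² + SE₂²) = √(0.00033856 + 0.0002436721) = 0.02413, since the two samples are independent.
At 90% confidence z* = 1.645; margin = 1.645 × 0.02413 = 0.03969.
The difference is 0.2980 − 0.3150 = -0.0170, so the interval is -0.0170 ± 0.03969 = (-0.057, 0.023).

(-0.057, 0.023)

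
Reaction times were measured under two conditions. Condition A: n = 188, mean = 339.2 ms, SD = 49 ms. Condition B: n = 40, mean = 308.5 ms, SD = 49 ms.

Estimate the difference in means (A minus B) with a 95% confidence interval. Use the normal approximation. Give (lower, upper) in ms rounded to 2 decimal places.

SE₁ = s₁/√n₁ = 49/√188 = 3.5737; SE₂ = 49/√40 = 7.7476.
Independent samples, unequal variances: SE_diff = √(SE₁² + SE₂²) = √(12.77133169 + 60.02530576) = 8.5321.
z* = 1.960, so margin of error = 1.960 × 8.5321 = 16.7229.
Difference in means = 339.2 − 308.5 = 30.7000.
30.7000 ± 16.7229 → (13.98, 47.42).

(13.98, 47.42)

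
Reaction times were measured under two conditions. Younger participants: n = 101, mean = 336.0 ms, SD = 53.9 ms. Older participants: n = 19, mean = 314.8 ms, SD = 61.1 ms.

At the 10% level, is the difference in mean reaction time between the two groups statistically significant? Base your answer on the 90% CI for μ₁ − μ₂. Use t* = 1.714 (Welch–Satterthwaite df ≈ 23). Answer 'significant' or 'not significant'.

Standard errors of each mean: 53.9/√101 = 5.3633 and 61.1/√19 = 14.0173.
SE(x̄₁ − x̄₂) = √(5.3633² + 14.0173²) = 15.0083 for independent samples with unequal variances.
With t* = 1.714, the margin is 1.714 × 15.0083 = 25.7242.
x̄₁ − x̄₂ = 336.0 − 314.8 = 21.2000; the interval is 21.2000 ± 25.7242 = (-4.5242, 46.9242).
The interval (-4.5242, 46.9242) contains 0, so the difference is not significant.

not significant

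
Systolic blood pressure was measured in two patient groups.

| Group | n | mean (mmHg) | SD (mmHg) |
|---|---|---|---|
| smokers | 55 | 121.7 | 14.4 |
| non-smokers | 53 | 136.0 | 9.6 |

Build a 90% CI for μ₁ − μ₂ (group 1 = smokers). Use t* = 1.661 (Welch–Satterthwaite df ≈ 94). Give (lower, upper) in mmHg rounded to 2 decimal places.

Per-group SEs: s₁/√n₁ = 14.4/√55 = 1.9417, s₂/√n₂ = 9.6/√53 = 1.3187.
Unpooled SE of the difference: √(3.77019889 + 1.73896969) = 2.3472.
Margin of error = t* · SE = 1.661 × 2.3472 = 3.8987.
x̄₁ − x̄₂ = 121.7 − 136.0 = -14.3000.
CI: -14.3000 ± 3.8987 = (-18.20, -10.40).

(-18.20, -10.40)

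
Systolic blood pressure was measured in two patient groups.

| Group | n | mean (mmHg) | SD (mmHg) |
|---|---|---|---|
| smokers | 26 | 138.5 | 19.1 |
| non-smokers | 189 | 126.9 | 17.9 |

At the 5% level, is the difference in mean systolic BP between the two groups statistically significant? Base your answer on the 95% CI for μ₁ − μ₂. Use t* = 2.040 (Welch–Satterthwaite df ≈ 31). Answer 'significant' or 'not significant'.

SE₁ = s₁/√n₁ = 19.1/√26 = 3.7458; SE₂ = 17.9/√189 = 1.3020.
Independent samples, unequal variances: SE_diff = √(SE₁² + SE₂²) = √(14.03101764 + 1.695204) = 3.9656.
t* = 2.040, so margin of error = 2.040 × 3.9656 = 8.0898.
Difference in means = 138.5 − 126.9 = 11.6000.
11.6000 ± 8.0898 → (3.5102, 19.6898).
The interval (3.5102, 19.6898) does not contain 0, so the difference is significant.

significant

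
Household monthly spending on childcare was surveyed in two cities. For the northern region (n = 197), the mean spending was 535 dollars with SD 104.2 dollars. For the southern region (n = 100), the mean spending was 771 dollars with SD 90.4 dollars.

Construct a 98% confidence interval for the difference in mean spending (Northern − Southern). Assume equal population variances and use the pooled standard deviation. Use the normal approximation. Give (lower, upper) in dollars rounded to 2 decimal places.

(-264.50, -207.50)

Pooled variance s_p² = [196·104.2² + 99·90.4²] / (197+100−2) = 9956.4111, so s_p = 99.7818.
SE_diff = s_p·√(1/n₁ + 1/n₂) = 99.7818·√(1/197 + 1/100) = 12.2517.
z* = 2.326; margin = 2.326 × 12.2517 = 28.4975.
Difference = 535 − 771 = -236.0000.
-236.0000 ± 28.4975 → (-264.50, -207.50).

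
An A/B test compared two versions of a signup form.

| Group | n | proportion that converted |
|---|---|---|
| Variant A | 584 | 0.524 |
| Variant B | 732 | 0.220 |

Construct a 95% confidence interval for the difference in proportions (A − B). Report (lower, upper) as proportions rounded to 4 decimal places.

(0.2536, 0.3544)

The two standard errors are √(0.5240×0.4760/584) = 0.02067 and √(0.2200×0.7800/732) = 0.01531.
Because the samples are independent, SE_diff = √(0.02067² + 0.01531²) = 0.02572.
Using z* = 1.960 for 95%, ME = 1.960 × 0.02572 = 0.05041.
p̂₁ − p̂₂ = 0.3040; interval 0.3040 ± 0.05041 gives (0.2536, 0.3544).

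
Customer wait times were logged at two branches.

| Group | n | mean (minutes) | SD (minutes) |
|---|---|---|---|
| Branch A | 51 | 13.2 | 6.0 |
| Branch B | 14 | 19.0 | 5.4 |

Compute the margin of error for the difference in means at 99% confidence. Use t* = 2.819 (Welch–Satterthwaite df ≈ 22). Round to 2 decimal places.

Standard errors of each mean: 6.0/√51 = 0.8402 and 5.4/√14 = 1.4432.
SE(x̄₁ − x̄₂) = √(0.8402² + 1.4432²) = 1.6700 for independent samples with unequal variances.
With t* = 2.819, the margin is 2.819 × 1.6700 = 4.7077.

4.71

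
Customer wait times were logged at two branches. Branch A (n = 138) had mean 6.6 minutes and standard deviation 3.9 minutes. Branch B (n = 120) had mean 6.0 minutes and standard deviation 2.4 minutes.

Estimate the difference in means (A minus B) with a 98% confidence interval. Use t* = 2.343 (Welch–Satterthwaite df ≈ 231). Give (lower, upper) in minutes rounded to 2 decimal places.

Standard errors of each mean: 3.9/√138 = 0.3320 and 2.4/√120 = 0.2191.
SE(x̄₁ − x̄₂) = √(0.3320² + 0.2191²) = 0.3978 for independent samples with unequal variances.
With t* = 2.343, the margin is 2.343 × 0.3978 = 0.9320.
x̄₁ − x̄₂ = 6.6 − 6.0 = 0.6000; the interval is 0.6000 ± 0.9320 = (-0.33, 1.53).

(-0.33, 1.53)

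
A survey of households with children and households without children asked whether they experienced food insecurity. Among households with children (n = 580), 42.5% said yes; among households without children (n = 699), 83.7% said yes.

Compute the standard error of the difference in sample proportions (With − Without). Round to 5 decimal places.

The two standard errors are √(0.4250×0.5750/580) = 0.02053 and √(0.8370×0.1630/699) = 0.01397.
Because the samples are independent, SE_diff = √(0.02053² + 0.01397²) = 0.02483.

0.02483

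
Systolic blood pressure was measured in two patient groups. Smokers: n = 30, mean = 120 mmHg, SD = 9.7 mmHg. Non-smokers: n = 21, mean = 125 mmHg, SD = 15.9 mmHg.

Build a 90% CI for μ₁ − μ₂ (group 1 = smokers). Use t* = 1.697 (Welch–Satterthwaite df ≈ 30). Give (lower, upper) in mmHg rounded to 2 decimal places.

(-11.61, 1.61)

Per-group SEs: s₁/√n₁ = 9.7/√30 = 1.7710, s₂/√n₂ = 15.9/√21 = 3.4697.
Unpooled SE of the difference: √(3.136441 + 12.03881809) = 3.8955.
Margin of error = t* · SE = 1.697 × 3.8955 = 6.6107.
x̄₁ − x̄₂ = 120 − 125 = -5.0000.
CI: -5.0000 ± 6.6107 = (-11.61, 1.61).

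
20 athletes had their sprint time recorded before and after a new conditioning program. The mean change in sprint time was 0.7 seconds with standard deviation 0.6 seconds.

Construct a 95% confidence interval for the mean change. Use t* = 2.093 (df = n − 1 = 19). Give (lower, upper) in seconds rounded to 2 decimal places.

(0.42, 0.98)

Paired design: SE = s_d/√n = 0.6/√20 = 0.1342.
t* = 2.093; margin of error = 2.093 × 0.1342 = 0.2809.
0.7 ± 0.2809 → (0.42, 0.98).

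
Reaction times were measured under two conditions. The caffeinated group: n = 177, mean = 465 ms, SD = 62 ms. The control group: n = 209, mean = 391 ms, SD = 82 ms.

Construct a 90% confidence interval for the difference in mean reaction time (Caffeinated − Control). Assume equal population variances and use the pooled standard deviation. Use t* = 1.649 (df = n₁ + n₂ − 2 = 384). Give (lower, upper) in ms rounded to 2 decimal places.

(61.62, 86.38)

s_p = √[((n₁−1)s₁² + (n₂−1)s₂²)/(n₁+n₂−2)] = √[(176·62² + 208·82²)/384] = 73.5119.
SE = 73.5119·√(1/177 + 1/209) = 7.5092.
With t* = 1.649, margin = 1.649 × 7.5092 = 12.3827.
x̄₁ − x̄₂ = 465 − 391 = 74.0000; interval 74.0000 ± 12.3827 = (61.62, 86.38).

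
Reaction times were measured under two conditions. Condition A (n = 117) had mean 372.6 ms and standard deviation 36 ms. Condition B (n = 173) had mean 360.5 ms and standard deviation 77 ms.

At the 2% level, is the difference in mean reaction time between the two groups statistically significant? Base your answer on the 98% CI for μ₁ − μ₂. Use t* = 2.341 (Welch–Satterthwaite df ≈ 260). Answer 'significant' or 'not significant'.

not significant

Per-group SEs: s₁/√n₁ = 36/√117 = 3.3282, s₂/√n₂ = 77/√173 = 5.8542.
Unpooled SE of the difference: √(11.07691524 + 34.27165764) = 6.7341.
Margin of error = t* · SE = 2.341 × 6.7341 = 15.7645.
x̄₁ − x̄₂ = 372.6 − 360.5 = 12.1000.
CI: 12.1000 ± 15.7645 = (-3.6645, 27.8645).
The interval (-3.6645, 27.8645) contains 0, so the difference is not significant.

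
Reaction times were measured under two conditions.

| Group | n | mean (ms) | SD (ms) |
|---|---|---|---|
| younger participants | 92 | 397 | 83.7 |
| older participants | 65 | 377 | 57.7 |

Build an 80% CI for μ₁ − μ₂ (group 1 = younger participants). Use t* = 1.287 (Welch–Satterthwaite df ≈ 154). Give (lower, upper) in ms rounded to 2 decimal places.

Standard errors of each mean: 83.7/√92 = 8.7263 and 57.7/√65 = 7.1568.
SE(x̄₁ − x̄₂) = √(8.7263² + 7.1568²) = 11.2857 for independent samples with unequal variances.
With t* = 1.287, the margin is 1.287 × 11.2857 = 14.5247.
x̄₁ − x̄₂ = 397 − 377 = 20.0000; the interval is 20.0000 ± 14.5247 = (5.48, 34.52).

(5.48, 34.52)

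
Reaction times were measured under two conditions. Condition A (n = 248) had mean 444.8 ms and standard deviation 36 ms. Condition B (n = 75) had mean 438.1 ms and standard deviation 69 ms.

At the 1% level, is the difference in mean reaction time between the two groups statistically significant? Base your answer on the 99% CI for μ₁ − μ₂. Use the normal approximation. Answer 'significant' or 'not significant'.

Per-group SEs: s₁/√n₁ = 36/√248 = 2.2860, s₂/√n₂ = 69/√75 = 7.9674.
Unpooled SE of the difference: √(5.225796 + 63.47946276) = 8.2889.
Margin of error = z* · SE = 2.576 × 8.2889 = 21.3522.
x̄₁ − x̄₂ = 444.8 − 438.1 = 6.7000.
CI: 6.7000 ± 21.3522 = (-14.6522, 28.0522).
The interval (-14.6522, 28.0522) contains 0, so the difference is not significant.

not significant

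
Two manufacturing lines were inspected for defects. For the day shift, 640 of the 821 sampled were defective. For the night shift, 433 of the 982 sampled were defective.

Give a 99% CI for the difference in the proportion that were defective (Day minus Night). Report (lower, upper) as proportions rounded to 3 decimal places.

(0.283, 0.394)

Sample proportions: 640/821 = 0.7795, 433/982 = 0.4409.
Each SE is √(p̂(1−p̂)/n): √(0.7795·0.2205/821) = 0.01447 and √(0.4409·0.5591/982) = 0.01584.
SE(p̂₁ − p̂₂) = √(SE₁² + SE₂²) = √(0.0002093809 + 0.0002509056) = 0.02145, since the two samples are independent.
At 99% confidence z* = 2.576; margin = 2.576 × 0.02145 = 0.05526.
The difference is 0.7795 − 0.4409 = 0.3386, so the interval is 0.3386 ± 0.05526 = (0.283, 0.394).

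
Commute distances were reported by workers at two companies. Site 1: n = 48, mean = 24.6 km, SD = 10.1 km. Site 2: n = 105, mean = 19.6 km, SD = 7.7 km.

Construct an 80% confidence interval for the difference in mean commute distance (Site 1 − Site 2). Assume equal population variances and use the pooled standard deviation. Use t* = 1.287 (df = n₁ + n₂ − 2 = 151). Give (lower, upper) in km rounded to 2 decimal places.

Pooled variance s_p² = [47·10.1² + 104·7.7²] / (48+105−2) = 72.5870, so s_p = 8.5198.
SE_diff = s_p·√(1/n₁ + 1/n₂) = 8.5198·√(1/48 + 1/105) = 1.4844.
t* = 1.287; margin = 1.287 × 1.4844 = 1.9104.
Difference = 24.6 − 19.6 = 5.0000.
5.0000 ± 1.9104 → (3.09, 6.91).

(3.09, 6.91)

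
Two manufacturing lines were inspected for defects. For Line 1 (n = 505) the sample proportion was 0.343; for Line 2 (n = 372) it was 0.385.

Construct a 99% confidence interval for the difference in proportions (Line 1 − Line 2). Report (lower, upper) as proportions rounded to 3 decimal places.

(-0.127, 0.043)

SE₁ = √(p̂₁(1−p̂₁)/n₁) = √(0.3430·0.6570/505) = 0.02112; SE₂ = √(0.3850·0.6150/372) = 0.02523.
Independent samples: SE of the difference = √(SE₁² + SE₂²) = √(0.0004460544 + 0.0006365529) = 0.03290.
z* for 99% confidence is 2.576, so the margin of error is 2.576 × 0.03290 = 0.08475.
Point estimate p̂₁ − p̂₂ = 0.3430 − 0.3850 = -0.0420.
-0.0420 ± 0.08475 → (-0.127, 0.043).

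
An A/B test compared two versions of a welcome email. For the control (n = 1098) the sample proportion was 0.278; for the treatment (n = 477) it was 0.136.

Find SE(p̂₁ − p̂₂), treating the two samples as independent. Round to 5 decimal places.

The two standard errors are √(0.2780×0.7220/1098) = 0.01352 and √(0.1360×0.8640/477) = 0.01570.
Because the samples are independent, SE_diff = √(0.01352² + 0.01570²) = 0.02072.

0.02072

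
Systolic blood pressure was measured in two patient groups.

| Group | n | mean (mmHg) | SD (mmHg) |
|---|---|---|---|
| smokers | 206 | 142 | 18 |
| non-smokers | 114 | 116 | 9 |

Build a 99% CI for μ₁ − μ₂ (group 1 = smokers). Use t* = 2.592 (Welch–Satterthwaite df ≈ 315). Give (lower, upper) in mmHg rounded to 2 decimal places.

SE₁ = s₁/√n₁ = 18/√206 = 1.2541; SE₂ = 9/√114 = 0.8429.
Independent samples, unequal variances: SE_diff = √(SE₁² + SE₂²) = √(1.57276681 + 0.71048041) = 1.5110.
t* = 2.592, so margin of error = 2.592 × 1.5110 = 3.9165.
Difference in means = 142 − 116 = 26.0000.
26.0000 ± 3.9165 → (22.08, 29.92).

(22.08, 29.92)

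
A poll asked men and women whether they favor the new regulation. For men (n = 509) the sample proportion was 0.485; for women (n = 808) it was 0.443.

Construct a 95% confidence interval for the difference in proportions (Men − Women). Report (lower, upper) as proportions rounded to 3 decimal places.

(-0.013, 0.097)

SE₁ = √(p̂₁(1−p̂₁)/n₁) = √(0.4850·0.5150/509) = 0.02215; SE₂ = √(0.4430·0.5570/808) = 0.01748.
Independent samples: SE of the difference = √(SE₁² + SE₂²) = √(0.0004906225 + 0.0003055504) = 0.02822.
z* for 95% confidence is 1.960, so the margin of error is 1.960 × 0.02822 = 0.05531.
Point estimate p̂₁ − p̂₂ = 0.4850 − 0.4430 = 0.0420.
0.0420 ± 0.05531 → (-0.013, 0.097).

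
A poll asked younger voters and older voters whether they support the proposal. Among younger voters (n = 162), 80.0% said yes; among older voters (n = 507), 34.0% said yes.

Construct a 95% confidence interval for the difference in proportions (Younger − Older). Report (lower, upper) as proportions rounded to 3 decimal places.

SE₁ = √(p̂₁(1−p̂₁)/n₁) = √(0.8000·0.2000/162) = 0.03143; SE₂ = √(0.3400·0.6600/507) = 0.02104.
Independent samples: SE of the difference = √(SE₁² + SE₂²) = √(0.0009878449 + 0.0004426816) = 0.03782.
z* for 95% confidence is 1.960, so the margin of error is 1.960 × 0.03782 = 0.07413.
Point estimate p̂₁ − p̂₂ = 0.8000 − 0.3400 = 0.4600.
0.4600 ± 0.07413 → (0.386, 0.534).

(0.386, 0.534)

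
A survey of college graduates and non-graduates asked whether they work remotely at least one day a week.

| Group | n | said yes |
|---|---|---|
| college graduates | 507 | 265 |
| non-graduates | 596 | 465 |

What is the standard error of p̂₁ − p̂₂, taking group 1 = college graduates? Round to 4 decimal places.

p̂₁ = 265/507 = 0.5227 and p̂₂ = 465/596 = 0.7802.
SE₁ = √(p̂₁(1−p̂₁)/n₁) = √(0.5227·0.4773/507) = 0.02218; SE₂ = √(0.7802·0.2198/596) = 0.01696.
Independent samples: SE of the difference = √(SE₁² + SE₂²) = √(0.0004919524 + 0.0002876416) = 0.02792.

0.0279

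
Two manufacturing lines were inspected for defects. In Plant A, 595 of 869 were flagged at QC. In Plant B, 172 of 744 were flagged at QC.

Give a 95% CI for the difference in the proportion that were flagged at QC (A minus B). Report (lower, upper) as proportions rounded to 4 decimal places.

p̂₁ = 595/869 = 0.6847 and p̂₂ = 172/744 = 0.2312.
SE₁ = √(p̂₁(1−p̂₁)/n₁) = √(0.6847·0.3153/869) = 0.01576; SE₂ = √(0.2312·0.7688/744) = 0.01546.
Independent samples: SE of the difference = √(SE₁² + SE₂²) = √(0.0002483776 + 0.0002390116) = 0.02208.
z* for 95% confidence is 1.960, so the margin of error is 1.960 × 0.02208 = 0.04328.
Point estimate p̂₁ − p̂₂ = 0.6847 − 0.2312 = 0.4535.
0.4535 ± 0.04328 → (0.4102, 0.4968).

(0.4102, 0.4968)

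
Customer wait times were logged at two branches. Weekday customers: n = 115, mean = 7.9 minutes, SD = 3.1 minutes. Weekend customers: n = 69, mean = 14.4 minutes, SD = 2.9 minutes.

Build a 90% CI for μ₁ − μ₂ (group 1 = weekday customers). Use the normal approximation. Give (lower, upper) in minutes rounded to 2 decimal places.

Per-group SEs: s₁/√n₁ = 3.1/√115 = 0.2891, s₂/√n₂ = 2.9/√69 = 0.3491.
Unpooled SE of the difference: √(0.08357881 + 0.12187081) = 0.4533.
Margin of error = z* · SE = 1.645 × 0.4533 = 0.7457.
x̄₁ − x̄₂ = 7.9 − 14.4 = -6.5000.
CI: -6.5000 ± 0.7457 = (-7.25, -5.75).

(-7.25, -5.75)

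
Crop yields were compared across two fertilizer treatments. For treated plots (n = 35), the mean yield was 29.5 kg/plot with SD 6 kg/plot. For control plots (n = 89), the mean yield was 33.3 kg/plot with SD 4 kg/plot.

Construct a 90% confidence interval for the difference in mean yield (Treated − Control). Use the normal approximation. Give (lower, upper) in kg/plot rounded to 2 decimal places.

(-5.61, -1.99)

Per-group SEs: s₁/√n₁ = 6/√35 = 1.0142, s₂/√n₂ = 4/√89 = 0.4240.
Unpooled SE of the difference: √(1.02860164 + 0.179776) = 1.0993.
Margin of error = z* · SE = 1.645 × 1.0993 = 1.8083.
x̄₁ − x̄₂ = 29.5 − 33.3 = -3.8000.
CI: -3.8000 ± 1.8083 = (-5.61, -1.99).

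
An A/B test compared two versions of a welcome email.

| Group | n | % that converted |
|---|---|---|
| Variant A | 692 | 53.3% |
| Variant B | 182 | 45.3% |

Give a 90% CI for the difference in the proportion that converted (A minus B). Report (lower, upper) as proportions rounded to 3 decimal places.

SE₁ = √(p̂₁(1−p̂₁)/n₁) = √(0.5330·0.4670/692) = 0.01897; SE₂ = √(0.4530·0.5470/182) = 0.03690.
Independent samples: SE of the difference = √(SE₁² + SE₂²) = √(0.0003598609 + 0.00136161) = 0.04149.
z* for 90% confidence is 1.645, so the margin of error is 1.645 × 0.04149 = 0.06825.
Point estimate p̂₁ − p̂₂ = 0.5330 − 0.4530 = 0.0800.
0.0800 ± 0.06825 → (0.012, 0.148).

(0.012, 0.148)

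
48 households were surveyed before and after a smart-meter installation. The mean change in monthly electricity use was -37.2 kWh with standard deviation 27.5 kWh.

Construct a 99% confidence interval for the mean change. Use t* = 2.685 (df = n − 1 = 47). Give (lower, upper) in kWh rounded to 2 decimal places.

This is a matched-pairs design, so SE = s_d/√n = 27.5/√48 = 3.9693.
Margin = 2.685 × 3.9693 = 10.6576; the interval is -37.2 ± 10.6576 = (-47.86, -26.54).

(-47.86, -26.54)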